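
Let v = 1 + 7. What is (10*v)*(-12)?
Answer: -960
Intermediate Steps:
v = 8
(10*v)*(-12) = (10*8)*(-12) = 80*(-12) = -960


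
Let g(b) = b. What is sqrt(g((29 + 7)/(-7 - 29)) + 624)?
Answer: sqrt(623) ≈ 24.960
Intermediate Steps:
sqrt(g((29 + 7)/(-7 - 29)) + 624) = sqrt((29 + 7)/(-7 - 29) + 624) = sqrt(36/(-36) + 624) = sqrt(36*(-1/36) + 624) = sqrt(-1 + 624) = sqrt(623)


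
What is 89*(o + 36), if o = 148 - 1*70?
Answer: 10146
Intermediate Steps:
o = 78 (o = 148 - 70 = 78)
89*(o + 36) = 89*(78 + 36) = 89*114 = 10146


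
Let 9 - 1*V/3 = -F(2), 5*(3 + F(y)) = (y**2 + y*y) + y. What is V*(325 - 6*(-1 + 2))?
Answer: 7656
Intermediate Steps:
F(y) = -3 + y/5 + 2*y**2/5 (F(y) = -3 + ((y**2 + y*y) + y)/5 = -3 + ((y**2 + y**2) + y)/5 = -3 + (2*y**2 + y)/5 = -3 + (y + 2*y**2)/5 = -3 + (y/5 + 2*y**2/5) = -3 + y/5 + 2*y**2/5)
V = 24 (V = 27 - (-3)*(-3 + (1/5)*2 + (2/5)*2**2) = 27 - (-3)*(-3 + 2/5 + (2/5)*4) = 27 - (-3)*(-3 + 2/5 + 8/5) = 27 - (-3)*(-1) = 27 - 3*1 = 27 - 3 = 24)
V*(325 - 6*(-1 + 2)) = 24*(325 - 6*(-1 + 2)) = 24*(325 - 6) = 24*319 = 7656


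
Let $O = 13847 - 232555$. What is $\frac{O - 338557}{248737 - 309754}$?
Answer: $\frac{185755}{20339} \approx 9.1329$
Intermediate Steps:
$O = -218708$ ($O = 13847 - 232555 = -218708$)
$\frac{O - 338557}{248737 - 309754} = \frac{-218708 - 338557}{248737 - 309754} = - \frac{557265}{-61017} = \left(-557265\right) \left(- \frac{1}{61017}\right) = \frac{185755}{20339}$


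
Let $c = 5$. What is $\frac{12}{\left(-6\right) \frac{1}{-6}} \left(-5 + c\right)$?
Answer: $0$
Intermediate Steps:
$\frac{12}{\left(-6\right) \frac{1}{-6}} \left(-5 + c\right) = \frac{12}{\left(-6\right) \frac{1}{-6}} \left(-5 + 5\right) = \frac{12}{\left(-6\right) \left(- \frac{1}{6}\right)} 0 = \frac{12}{1} \cdot 0 = 12 \cdot 1 \cdot 0 = 12 \cdot 0 = 0$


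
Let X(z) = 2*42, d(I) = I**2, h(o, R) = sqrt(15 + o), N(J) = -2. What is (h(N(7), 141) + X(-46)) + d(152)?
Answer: 23188 + sqrt(13) ≈ 23192.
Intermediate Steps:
X(z) = 84
(h(N(7), 141) + X(-46)) + d(152) = (sqrt(15 - 2) + 84) + 152**2 = (sqrt(13) + 84) + 23104 = (84 + sqrt(13)) + 23104 = 23188 + sqrt(13)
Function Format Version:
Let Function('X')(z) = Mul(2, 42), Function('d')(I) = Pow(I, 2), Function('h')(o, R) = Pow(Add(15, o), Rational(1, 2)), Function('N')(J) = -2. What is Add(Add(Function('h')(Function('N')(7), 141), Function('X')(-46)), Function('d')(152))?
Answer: Add(23188, Pow(13, Rational(1, 2))) ≈ 23192.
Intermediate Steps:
Function('X')(z) = 84
Add(Add(Function('h')(Function('N')(7), 141), Function('X')(-46)), Function('d')(152)) = Add(Add(Pow(Add(15, -2), Rational(1, 2)), 84), Pow(152, 2)) = Add(Add(Pow(13, Rational(1, 2)), 84), 23104) = Add(Add(84, Pow(13, Rational(1, 2))), 23104) = Add(23188, Pow(13, Rational(1, 2)))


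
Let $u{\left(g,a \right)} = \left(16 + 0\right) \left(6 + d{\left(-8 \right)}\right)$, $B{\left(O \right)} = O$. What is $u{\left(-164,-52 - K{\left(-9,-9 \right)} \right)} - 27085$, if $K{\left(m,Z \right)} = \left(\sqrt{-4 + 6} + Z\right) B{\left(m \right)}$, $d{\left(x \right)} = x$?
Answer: $-27117$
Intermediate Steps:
$K{\left(m,Z \right)} = m \left(Z + \sqrt{2}\right)$ ($K{\left(m,Z \right)} = \left(\sqrt{-4 + 6} + Z\right) m = \left(\sqrt{2} + Z\right) m = \left(Z + \sqrt{2}\right) m = m \left(Z + \sqrt{2}\right)$)
$u{\left(g,a \right)} = -32$ ($u{\left(g,a \right)} = \left(16 + 0\right) \left(6 - 8\right) = 16 \left(-2\right) = -32$)
$u{\left(-164,-52 - K{\left(-9,-9 \right)} \right)} - 27085 = -32 - 27085 = -27117$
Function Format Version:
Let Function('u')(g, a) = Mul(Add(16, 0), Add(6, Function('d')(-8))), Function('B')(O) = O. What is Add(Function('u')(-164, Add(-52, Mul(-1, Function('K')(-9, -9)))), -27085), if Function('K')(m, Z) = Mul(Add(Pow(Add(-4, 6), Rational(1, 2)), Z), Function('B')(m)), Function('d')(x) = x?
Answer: -27117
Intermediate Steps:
Function('K')(m, Z) = Mul(m, Add(Z, Pow(2, Rational(1, 2)))) (Function('K')(m, Z) = Mul(Add(Pow(Add(-4, 6), Rational(1, 2)), Z), m) = Mul(Add(Pow(2, Rational(1, 2)), Z), m) = Mul(Add(Z, Pow(2, Rational(1, 2))), m) = Mul(m, Add(Z, Pow(2, Rational(1, 2)))))
Function('u')(g, a) = -32 (Function('u')(g, a) = Mul(Add(16, 0), Add(6, -8)) = Mul(16, -2) = -32)
Add(Function('u')(-164, Add(-52, Mul(-1, Function('K')(-9, -9)))), -27085) = Add(-32, -27085) = -27117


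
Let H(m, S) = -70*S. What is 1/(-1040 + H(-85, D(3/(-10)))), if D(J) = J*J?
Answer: -10/10463 ≈ -0.00095575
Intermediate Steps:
D(J) = J**2
1/(-1040 + H(-85, D(3/(-10)))) = 1/(-1040 - 70*(3/(-10))**2) = 1/(-1040 - 70*(3*(-1/10))**2) = 1/(-1040 - 70*(-3/10)**2) = 1/(-1040 - 70*9/100) = 1/(-1040 - 63/10) = 1/(-10463/10) = -10/10463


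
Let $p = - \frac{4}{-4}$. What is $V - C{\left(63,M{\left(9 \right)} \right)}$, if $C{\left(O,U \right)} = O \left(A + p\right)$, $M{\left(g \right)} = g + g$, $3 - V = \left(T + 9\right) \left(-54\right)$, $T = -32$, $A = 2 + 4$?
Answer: $-1680$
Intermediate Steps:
$p = 1$ ($p = \left(-4\right) \left(- \frac{1}{4}\right) = 1$)
$A = 6$
$V = -1239$ ($V = 3 - \left(-32 + 9\right) \left(-54\right) = 3 - \left(-23\right) \left(-54\right) = 3 - 1242 = -1239$)
$M{\left(g \right)} = 2 g$
$C{\left(O,U \right)} = 7 O$ ($C{\left(O,U \right)} = O \left(6 + 1\right) = O 7 = 7 O$)
$V - C{\left(63,M{\left(9 \right)} \right)} = -1239 - 7 \cdot 63 = -1239 - 441 = -1680$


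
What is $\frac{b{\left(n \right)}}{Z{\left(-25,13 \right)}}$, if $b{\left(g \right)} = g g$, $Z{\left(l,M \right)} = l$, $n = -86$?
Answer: $- \frac{7396}{25} \approx -295.84$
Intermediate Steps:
$b{\left(g \right)} = g^{2}$
$\frac{b{\left(n \right)}}{Z{\left(-25,13 \right)}} = \frac{\left(-86\right)^{2}}{-25} = 7396 \left(- \frac{1}{25}\right) = - \frac{7396}{25}$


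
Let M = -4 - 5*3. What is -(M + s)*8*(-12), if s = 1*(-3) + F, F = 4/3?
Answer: -1984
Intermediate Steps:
F = 4/3 (F = 4*(1/3) = 4/3 ≈ 1.3333)
M = -19 (M = -4 - 15 = -19)
s = -5/3 (s = 1*(-3) + 4/3 = -3 + 4/3 = -5/3 ≈ -1.6667)
-(M + s)*8*(-12) = -(-19 - 5/3)*8*(-12) = -(-62)*(-96)/3 = -1*1984 = -1984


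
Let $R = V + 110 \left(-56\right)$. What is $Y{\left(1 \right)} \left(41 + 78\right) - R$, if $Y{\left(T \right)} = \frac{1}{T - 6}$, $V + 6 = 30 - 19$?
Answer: $\frac{30656}{5} \approx 6131.2$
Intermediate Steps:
$V = 5$ ($V = -6 + \left(30 - 19\right) = -6 + 11 = 5$)
$R = -6155$ ($R = 5 + 110 \left(-56\right) = 5 - 6160 = -6155$)
$Y{\left(T \right)} = \frac{1}{-6 + T}$
$Y{\left(1 \right)} \left(41 + 78\right) - R = \frac{41 + 78}{-6 + 1} - -6155 = \frac{1}{-5} \cdot 119 + 6155 = \left(- \frac{1}{5}\right) 119 + 6155 = - \frac{119}{5} + 6155 = \frac{30656}{5}$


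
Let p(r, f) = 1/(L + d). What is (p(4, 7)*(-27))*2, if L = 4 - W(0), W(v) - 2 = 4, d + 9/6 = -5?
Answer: 108/17 ≈ 6.3529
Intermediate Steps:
d = -13/2 (d = -3/2 - 5 = -13/2 ≈ -6.5000)
W(v) = 6 (W(v) = 2 + 4 = 6)
L = -2 (L = 4 - 1*6 = 4 - 6 = -2)
p(r, f) = -2/17 (p(r, f) = 1/(-2 - 13/2) = 1/(-17/2) = -2/17)
(p(4, 7)*(-27))*2 = -2/17*(-27)*2 = (54/17)*2 = 108/17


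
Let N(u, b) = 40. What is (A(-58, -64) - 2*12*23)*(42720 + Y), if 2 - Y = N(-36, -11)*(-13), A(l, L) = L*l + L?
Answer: 133877232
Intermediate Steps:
A(l, L) = L + L*l
Y = 522 (Y = 2 - 40*(-13) = 2 - 1*(-520) = 2 + 520 = 522)
(A(-58, -64) - 2*12*23)*(42720 + Y) = (-64*(1 - 58) - 2*12*23)*(42720 + 522) = (-64*(-57) - 24*23)*43242 = (3648 - 552)*43242 = 3096*43242 = 133877232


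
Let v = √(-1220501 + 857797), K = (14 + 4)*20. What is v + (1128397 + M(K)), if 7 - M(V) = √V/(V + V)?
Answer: 1128404 - √10/120 + 4*I*√22669 ≈ 1.1284e+6 + 602.25*I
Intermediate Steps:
K = 360 (K = 18*20 = 360)
M(V) = 7 - 1/(2*√V) (M(V) = 7 - √V/(V + V) = 7 - √V/(2*V) = 7 - 1/(2*V)*√V = 7 - 1/(2*√V))
v = 4*I*√22669 (v = √(-362704) = 4*I*√22669 ≈ 602.25*I)
v + (1128397 + M(K)) = 4*I*√22669 + (1128397 + (7 - √10/120)) = 4*I*√22669 + (1128404 - √10/120) = 1128404 - √10/120 + 4*I*√22669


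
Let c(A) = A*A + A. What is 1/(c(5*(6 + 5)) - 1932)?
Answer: 1/1148 ≈ 0.00087108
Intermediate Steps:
c(A) = A + A**2 (c(A) = A**2 + A = A + A**2)
1/(c(5*(6 + 5)) - 1932) = 1/((5*(6 + 5))*(1 + 5*(6 + 5)) - 1932) = 1/((5*11)*(1 + 5*11) - 1932) = 1/(55*(1 + 55) - 1932) = 1/(55*56 - 1932) = 1/(3080 - 1932) = 1/1148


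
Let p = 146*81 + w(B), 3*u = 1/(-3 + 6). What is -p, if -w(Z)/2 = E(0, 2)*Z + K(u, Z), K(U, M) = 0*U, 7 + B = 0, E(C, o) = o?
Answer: -11854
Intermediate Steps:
u = ⅑ (u = 1/(3*(-3 + 6)) = (⅓)/3 = (⅓)*(⅓) = ⅑ ≈ 0.11111)
B = -7 (B = -7 + 0 = -7)
K(U, M) = 0
w(Z) = -4*Z (w(Z) = -2*(2*Z + 0) = -4*Z)
p = 11854 (p = 146*81 - 4*(-7) = 11826 + 28 = 11854)
-p = -1*11854 = -11854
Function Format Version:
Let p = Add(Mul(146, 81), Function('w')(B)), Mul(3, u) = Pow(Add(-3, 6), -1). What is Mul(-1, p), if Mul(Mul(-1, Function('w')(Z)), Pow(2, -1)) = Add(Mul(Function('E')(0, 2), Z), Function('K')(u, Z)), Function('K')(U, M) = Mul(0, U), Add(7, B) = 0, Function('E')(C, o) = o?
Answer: -11854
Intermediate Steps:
u = Rational(1, 9) (u = Mul(Rational(1, 3), Pow(Add(-3, 6), -1)) = Mul(Rational(1, 3), Pow(3, -1)) = Mul(Rational(1, 3), Rational(1, 3)) = Rational(1, 9) ≈ 0.11111)
B = -7 (B = Add(-7, 0) = -7)
Function('K')(U, M) = 0
Function('w')(Z) = Mul(-4, Z) (Function('w')(Z) = Mul(-2, Add(Mul(2, Z), 0)) = Mul(-2, Mul(2, Z)) = Mul(-4, Z))
p = 11854 (p = Add(Mul(146, 81), Mul(-4, -7)) = Add(11826, 28) = 11854)
Mul(-1, p) = Mul(-1, 11854) = -11854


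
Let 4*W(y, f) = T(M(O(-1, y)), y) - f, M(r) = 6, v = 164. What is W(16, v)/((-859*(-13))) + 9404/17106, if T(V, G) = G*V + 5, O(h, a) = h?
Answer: 209490097/382045404 ≈ 0.54834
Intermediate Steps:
T(V, G) = 5 + G*V
W(y, f) = 5/4 - f/4 + 3*y/2 (W(y, f) = ((5 + y*6) - f)/4 = ((5 + 6*y) - f)/4 = (5 - f + 6*y)/4 = 5/4 - f/4 + 3*y/2)
W(16, v)/((-859*(-13))) + 9404/17106 = (5/4 - ¼*164 + (3/2)*16)/((-859*(-13))) + 9404/17106 = (5/4 - 41 + 24)/11167 + 9404*(1/17106) = -63/4*1/11167 + 4702/8553 = -63/44668 + 4702/8553 = 209490097/382045404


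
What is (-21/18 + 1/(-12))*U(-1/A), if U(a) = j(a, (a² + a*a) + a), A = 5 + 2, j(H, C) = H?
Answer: 5/28 ≈ 0.17857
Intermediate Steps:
A = 7
U(a) = a
(-21/18 + 1/(-12))*U(-1/A) = (-21/18 + 1/(-12))*(-1/7) = (-21*1/18 + 1*(-1/12))*(-1*⅐) = (-7/6 - 1/12)*(-⅐) = -5/4*(-⅐) = 5/28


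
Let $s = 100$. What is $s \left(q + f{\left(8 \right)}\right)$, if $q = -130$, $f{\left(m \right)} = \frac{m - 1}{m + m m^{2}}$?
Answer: $- \frac{337965}{26} \approx -12999.0$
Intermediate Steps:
$f{\left(m \right)} = \frac{-1 + m}{m + m^{3}}$
$s \left(q + f{\left(8 \right)}\right) = 100 \left(-130 + \frac{-1 + 8}{8 + 8^{3}}\right) = 100 \left(-130 + \frac{1}{8 + 512} \cdot 7\right) = 100 \left(-130 + \frac{1}{520} \cdot 7\right) = 100 \left(-130 + \frac{7}{520}\right) = 100 \left(- \frac{67593}{520}\right) = - \frac{337965}{26}$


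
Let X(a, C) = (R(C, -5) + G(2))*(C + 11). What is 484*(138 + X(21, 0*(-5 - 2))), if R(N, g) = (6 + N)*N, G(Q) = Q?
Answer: 77440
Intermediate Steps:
R(N, g) = N*(6 + N)
X(a, C) = (2 + C*(6 + C))*(11 + C) (X(a, C) = (C*(6 + C) + 2)*(C + 11) = (2 + C*(6 + C))*(11 + C))
484*(138 + X(21, 0*(-5 - 2))) = 484*(138 + (22 + (0*(-5 - 2))³ + 17*(0*(-5 - 2))² + 68*(0*(-5 - 2)))) = 484*(138 + (22 + (0*(-7))³ + 17*(0*(-7))² + 68*(0*(-7)))) = 484*(138 + (22 + 0³ + 17*0² + 68*0)) = 484*(138 + (22 + 0 + 17*0 + 0)) = 484*(138 + (22 + 0 + 0 + 0)) = 484*(138 + 22) = 484*160 = 77440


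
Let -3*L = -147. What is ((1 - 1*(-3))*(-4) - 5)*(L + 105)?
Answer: -3234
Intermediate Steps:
L = 49 (L = -⅓*(-147) = 49)
((1 - 1*(-3))*(-4) - 5)*(L + 105) = ((1 - 1*(-3))*(-4) - 5)*(49 + 105) = ((1 + 3)*(-4) - 5)*154 = (4*(-4) - 5)*154 = (-16 - 5)*154 = -21*154 = -3234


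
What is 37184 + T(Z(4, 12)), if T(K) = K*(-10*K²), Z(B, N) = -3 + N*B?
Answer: -874066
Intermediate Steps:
Z(B, N) = -3 + B*N
T(K) = -10*K³
37184 + T(Z(4, 12)) = 37184 - 10*(-3 + 4*12)³ = 37184 - 10*(-3 + 48)³ = 37184 - 10*45³ = 37184 - 10*91125 = 37184 - 911250 = -874066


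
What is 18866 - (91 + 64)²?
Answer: -5159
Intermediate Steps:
18866 - (91 + 64)² = 18866 - 1*155² = 18866 - 1*24025 = 18866 - 24025 = -5159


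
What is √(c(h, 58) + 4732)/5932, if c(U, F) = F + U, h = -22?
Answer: √298/1483 ≈ 0.011640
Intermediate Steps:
√(c(h, 58) + 4732)/5932 = √((58 - 22) + 4732)/5932 = √(36 + 4732)*(1/5932) = √4768*(1/5932) = (4*√298)*(1/5932) = √298/1483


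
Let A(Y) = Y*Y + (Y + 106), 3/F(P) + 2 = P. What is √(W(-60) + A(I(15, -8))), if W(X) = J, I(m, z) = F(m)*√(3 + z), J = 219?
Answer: √(54880 + 39*I*√5)/13 ≈ 18.02 + 0.014318*I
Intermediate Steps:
F(P) = 3/(-2 + P)
I(m, z) = 3*√(3 + z)/(-2 + m) (I(m, z) = (3/(-2 + m))*√(3 + z) = 3*√(3 + z)/(-2 + m))
W(X) = 219
A(Y) = 106 + Y + Y² (A(Y) = Y² + (106 + Y) = 106 + Y + Y²)
√(W(-60) + A(I(15, -8))) = √(219 + (106 + 3*√(3 - 8)/(-2 + 15) + (3*√(3 - 8)/(-2 + 15))²)) = √(219 + (106 + 3*√(-5)/13 + (3*√(-5)/13)²)) = √(219 + (106 + 3*(1/13)*(I*√5) + (3*(1/13)*(I*√5))²)) = √(219 + (106 + 3*I*√5/13 + (3*I*√5/13)²)) = √(219 + (106 + 3*I*√5/13 - 45/169)) = √(219 + (17869/169 + 3*I*√5/13)) = √(54880/169 + 3*I*√5/13)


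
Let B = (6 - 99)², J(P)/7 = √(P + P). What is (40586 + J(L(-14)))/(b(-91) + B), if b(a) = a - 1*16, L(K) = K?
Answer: 20293/4271 + 7*I*√7/4271 ≈ 4.7513 + 0.0043363*I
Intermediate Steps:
b(a) = -16 + a (b(a) = a - 16 = -16 + a)
J(P) = 7*√2*√P (J(P) = 7*√(P + P) = 7*√(2*P) = 7*(√2*√P) = 7*√2*√P)
B = 8649 (B = (-93)² = 8649)
(40586 + J(L(-14)))/(b(-91) + B) = (40586 + 7*√2*√(-14))/((-16 - 91) + 8649) = (40586 + 7*√2*(I*√14))/(-107 + 8649) = (40586 + 14*I*√7)/8542 = (40586 + 14*I*√7)*(1/8542) = 20293/4271 + 7*I*√7/4271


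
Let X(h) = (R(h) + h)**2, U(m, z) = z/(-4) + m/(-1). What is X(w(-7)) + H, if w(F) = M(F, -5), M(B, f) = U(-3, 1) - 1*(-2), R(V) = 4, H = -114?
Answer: -599/16 ≈ -37.438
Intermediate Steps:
U(m, z) = -m - z/4 (U(m, z) = z*(-1/4) + m*(-1) = -z/4 - m = -m - z/4)
M(B, f) = 19/4 (M(B, f) = (-1*(-3) - 1/4*1) - 1*(-2) = (3 - 1/4) + 2 = 11/4 + 2 = 19/4)
w(F) = 19/4
X(h) = (4 + h)**2
X(w(-7)) + H = (4 + 19/4)**2 - 114 = (35/4)**2 - 114 = 1225/16 - 114 = -599/16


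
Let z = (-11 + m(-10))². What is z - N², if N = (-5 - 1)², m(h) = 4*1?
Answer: -1247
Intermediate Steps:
m(h) = 4
N = 36 (N = (-6)² = 36)
z = 49 (z = (-11 + 4)² = (-7)² = 49)
z - N² = 49 - 1*36² = 49 - 1*1296 = 49 - 1296 = -1247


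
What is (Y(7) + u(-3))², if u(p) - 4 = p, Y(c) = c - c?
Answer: 1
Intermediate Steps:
Y(c) = 0
u(p) = 4 + p
(Y(7) + u(-3))² = (0 + (4 - 3))² = (0 + 1)² = 1² = 1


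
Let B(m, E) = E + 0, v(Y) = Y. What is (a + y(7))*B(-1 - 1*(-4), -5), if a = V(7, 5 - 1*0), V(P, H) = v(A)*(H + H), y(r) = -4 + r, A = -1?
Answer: 35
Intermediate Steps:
B(m, E) = E
V(P, H) = -2*H (V(P, H) = -(H + H) = -2*H)
a = -10 (a = -2*(5 - 1*0) = -2*(5 + 0) = -2*5 = -10)
(a + y(7))*B(-1 - 1*(-4), -5) = (-10 + (-4 + 7))*(-5) = (-10 + 3)*(-5) = -7*(-5) = 35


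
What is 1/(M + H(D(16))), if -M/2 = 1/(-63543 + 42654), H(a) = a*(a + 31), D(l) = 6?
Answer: 20889/4637360 ≈ 0.0045045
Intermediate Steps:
H(a) = a*(31 + a)
M = 2/20889 (M = -2/(-63543 + 42654) = -2/(-20889) = -2*(-1/20889) = 2/20889 ≈ 9.5744e-5)
1/(M + H(D(16))) = 1/(2/20889 + 6*(31 + 6)) = 1/(2/20889 + 6*37) = 1/(2/20889 + 222) = 1/(4637360/20889) = 20889/4637360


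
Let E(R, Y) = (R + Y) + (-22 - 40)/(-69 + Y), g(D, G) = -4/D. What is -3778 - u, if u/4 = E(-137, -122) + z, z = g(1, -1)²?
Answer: -536194/191 ≈ -2807.3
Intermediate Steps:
E(R, Y) = R + Y - 62/(-69 + Y) (E(R, Y) = (R + Y) - 62/(-69 + Y) = R + Y - 62/(-69 + Y))
z = 16 (z = (-4/1)² = (-4*1)² = (-4)² = 16)
u = -185404/191 (u = 4*((-62 + (-122)² - 69*(-137) - 69*(-122) - 137*(-122))/(-69 - 122) + 16) = 4*((-62 + 14884 + 9453 + 8418 + 16714)/(-191) + 16) = 4*(-1/191*49407 + 16) = 4*(-49407/191 + 16) = 4*(-46351/191) = -185404/191 ≈ -970.70)
-3778 - u = -3778 - 1*(-185404/191) = -3778 + 185404/191 = -536194/191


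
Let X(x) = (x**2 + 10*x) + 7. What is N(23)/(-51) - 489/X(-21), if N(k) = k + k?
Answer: -2111/714 ≈ -2.9566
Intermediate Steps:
X(x) = 7 + x**2 + 10*x
N(k) = 2*k
N(23)/(-51) - 489/X(-21) = (2*23)/(-51) - 489/(7 + (-21)**2 + 10*(-21)) = 46*(-1/51) - 489/(7 + 441 - 210) = -46/51 - 489/238 = -2111/714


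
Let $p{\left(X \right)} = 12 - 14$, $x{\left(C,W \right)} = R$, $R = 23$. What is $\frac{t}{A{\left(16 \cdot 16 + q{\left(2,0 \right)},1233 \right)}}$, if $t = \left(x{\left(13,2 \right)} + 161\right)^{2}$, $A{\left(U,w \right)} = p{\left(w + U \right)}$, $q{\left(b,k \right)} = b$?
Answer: $-16928$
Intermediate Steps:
$x{\left(C,W \right)} = 23$
$p{\left(X \right)} = -2$
$A{\left(U,w \right)} = -2$
$t = 33856$ ($t = \left(23 + 161\right)^{2} = 184^{2} = 33856$)
$\frac{t}{A{\left(16 \cdot 16 + q{\left(2,0 \right)},1233 \right)}} = \frac{33856}{-2} = 33856 \left(- \frac{1}{2}\right) = -16928$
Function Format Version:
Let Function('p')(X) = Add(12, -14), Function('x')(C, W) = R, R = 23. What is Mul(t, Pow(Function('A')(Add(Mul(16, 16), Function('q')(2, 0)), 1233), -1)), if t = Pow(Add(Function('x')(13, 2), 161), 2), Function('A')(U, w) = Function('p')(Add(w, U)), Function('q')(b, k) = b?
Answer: -16928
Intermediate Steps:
Function('x')(C, W) = 23
Function('p')(X) = -2
Function('A')(U, w) = -2
t = 33856 (t = Pow(Add(23, 161), 2) = Pow(184, 2) = 33856)
Mul(t, Pow(Function('A')(Add(Mul(16, 16), Function('q')(2, 0)), 1233), -1)) = Mul(33856, Pow(-2, -1)) = Mul(33856, Rational(-1, 2)) = -16928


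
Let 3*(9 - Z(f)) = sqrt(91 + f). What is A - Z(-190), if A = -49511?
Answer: -49520 + I*sqrt(11) ≈ -49520.0 + 3.3166*I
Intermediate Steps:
Z(f) = 9 - sqrt(91 + f)/3
A - Z(-190) = -49511 - (9 - sqrt(91 - 190)/3) = -49511 - (9 - I*sqrt(11)) = -49511 + (-9 + I*sqrt(11)) = -49520 + I*sqrt(11)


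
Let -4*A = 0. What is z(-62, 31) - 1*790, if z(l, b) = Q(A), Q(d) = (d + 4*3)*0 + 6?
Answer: -784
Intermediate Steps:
A = 0 (A = -¼*0 = 0)
Q(d) = 6 (Q(d) = (d + 12)*0 + 6 = (12 + d)*0 + 6 = 0 + 6 = 6)
z(l, b) = 6
z(-62, 31) - 1*790 = 6 - 1*790 = 6 - 790 = -784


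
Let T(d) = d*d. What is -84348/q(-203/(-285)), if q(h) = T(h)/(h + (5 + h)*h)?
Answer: -161357724/203 ≈ -7.9487e+5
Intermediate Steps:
T(d) = d²
q(h) = h²/(h + h*(5 + h)) (q(h) = h²/(h + (5 + h)*h) = h²/(h + h*(5 + h)))
-84348/q(-203/(-285)) = -84348/((-203/(-285))/(6 - 203/(-285))) = -84348/((-203*(-1/285))/(6 - 203*(-1/285))) = -84348/(203/(285*(6 + 203/285))) = -84348/(203/(285*(1913/285))) = -84348/((203/285)*(285/1913)) = -84348/203/1913 = -84348*1913/203 = -161357724/203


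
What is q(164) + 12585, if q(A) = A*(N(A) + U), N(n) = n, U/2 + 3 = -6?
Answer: 36529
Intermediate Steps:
U = -18 (U = -6 + 2*(-6) = -6 - 12 = -18)
q(A) = A*(-18 + A) (q(A) = A*(A - 18) = A*(-18 + A))
q(164) + 12585 = 164*(-18 + 164) + 12585 = 164*146 + 12585 = 23944 + 12585 = 36529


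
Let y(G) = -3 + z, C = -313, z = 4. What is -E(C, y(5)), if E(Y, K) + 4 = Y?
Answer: 317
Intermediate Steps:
y(G) = 1 (y(G) = -3 + 4 = 1)
E(Y, K) = -4 + Y
-E(C, y(5)) = -(-4 - 313) = -1*(-317) = 317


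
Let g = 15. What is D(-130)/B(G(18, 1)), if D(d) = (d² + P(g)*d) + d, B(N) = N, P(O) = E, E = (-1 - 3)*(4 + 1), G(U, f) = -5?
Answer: -3874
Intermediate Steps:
E = -20 (E = -4*5 = -20)
P(O) = -20
D(d) = d² - 19*d (D(d) = (d² - 20*d) + d = d² - 19*d)
D(-130)/B(G(18, 1)) = -130*(-19 - 130)/(-5) = -130*(-149)*(-⅕) = 19370*(-⅕) = -3874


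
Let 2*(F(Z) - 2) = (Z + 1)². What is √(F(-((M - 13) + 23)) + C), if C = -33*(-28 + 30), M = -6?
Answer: I*√238/2 ≈ 7.7136*I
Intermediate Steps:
F(Z) = 2 + (1 + Z)²/2 (F(Z) = 2 + (Z + 1)²/2 = 2 + (1 + Z)²/2)
C = -66 (C = -33*2 = -66)
√(F(-((M - 13) + 23)) + C) = √((2 + (1 - ((-6 - 13) + 23))²/2) - 66) = √((2 + (1 - (-19 + 23))²/2) - 66) = √((2 + (1 - 1*4)²/2) - 66) = √((2 + (1 - 4)²/2) - 66) = √((2 + (½)*(-3)²) - 66) = √((2 + (½)*9) - 66) = √((2 + 9/2) - 66) = √(13/2 - 66) = √(-119/2) = I*√238/2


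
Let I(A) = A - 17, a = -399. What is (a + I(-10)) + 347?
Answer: -79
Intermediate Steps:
I(A) = -17 + A
(a + I(-10)) + 347 = (-399 + (-17 - 10)) + 347 = (-399 - 27) + 347 = -426 + 347 = -79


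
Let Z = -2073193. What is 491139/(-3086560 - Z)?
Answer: -163713/337789 ≈ -0.48466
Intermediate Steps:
491139/(-3086560 - Z) = 491139/(-3086560 - 1*(-2073193)) = 491139/(-3086560 + 2073193) = 491139/(-1013367) = 491139*(-1/1013367) = -163713/337789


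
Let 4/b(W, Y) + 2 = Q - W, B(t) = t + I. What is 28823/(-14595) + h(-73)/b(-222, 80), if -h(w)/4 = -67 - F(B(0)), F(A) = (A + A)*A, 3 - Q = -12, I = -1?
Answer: 236629102/14595 ≈ 16213.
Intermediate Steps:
B(t) = -1 + t (B(t) = t - 1 = -1 + t)
Q = 15 (Q = 3 - 1*(-12) = 3 + 12 = 15)
b(W, Y) = 4/(13 - W) (b(W, Y) = 4/(-2 + (15 - W)) = 4/(13 - W))
F(A) = 2*A² (F(A) = (2*A)*A = 2*A²)
h(w) = 276 (h(w) = -4*(-67 - 2*(-1 + 0)²) = -4*(-67 - 2*(-1)²) = -4*(-67 - 2) = -4*(-69) = 276)
28823/(-14595) + h(-73)/b(-222, 80) = 28823/(-14595) + 276/((-4/(-13 - 222))) = 28823*(-1/14595) + 276/((-4/(-235))) = -28823/14595 + 276/((-4*(-1/235))) = -28823/14595 + 276/(4/235) = -28823/14595 + 276*(235/4) = -28823/14595 + 16215 = 236629102/14595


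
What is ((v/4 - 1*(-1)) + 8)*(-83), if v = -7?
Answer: -2407/4 ≈ -601.75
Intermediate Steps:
((v/4 - 1*(-1)) + 8)*(-83) = ((-7/4 - 1*(-1)) + 8)*(-83) = ((-7*¼ + 1) + 8)*(-83) = ((-7/4 + 1) + 8)*(-83) = (-¾ + 8)*(-83) = (29/4)*(-83) = -2407/4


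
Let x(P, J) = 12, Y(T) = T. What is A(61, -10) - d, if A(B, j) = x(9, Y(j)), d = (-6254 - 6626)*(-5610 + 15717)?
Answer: 130178172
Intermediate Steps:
d = -130178160 (d = -12880*10107 = -130178160)
A(B, j) = 12
A(61, -10) - d = 12 - 1*(-130178160) = 12 + 130178160 = 130178172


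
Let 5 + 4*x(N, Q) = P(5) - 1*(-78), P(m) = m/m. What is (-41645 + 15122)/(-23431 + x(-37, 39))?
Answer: 53046/46825 ≈ 1.1329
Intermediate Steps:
P(m) = 1
x(N, Q) = 37/2 (x(N, Q) = -5/4 + (1 - 1*(-78))/4 = -5/4 + (1 + 78)/4 = -5/4 + (1/4)*79 = -5/4 + 79/4 = 37/2)
(-41645 + 15122)/(-23431 + x(-37, 39)) = (-41645 + 15122)/(-23431 + 37/2) = -26523/(-46825/2) = -26523*(-2/46825) = 53046/46825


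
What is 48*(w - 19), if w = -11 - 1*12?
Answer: -2016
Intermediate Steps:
w = -23 (w = -11 - 12 = -23)
48*(w - 19) = 48*(-23 - 19) = 48*(-42) = -2016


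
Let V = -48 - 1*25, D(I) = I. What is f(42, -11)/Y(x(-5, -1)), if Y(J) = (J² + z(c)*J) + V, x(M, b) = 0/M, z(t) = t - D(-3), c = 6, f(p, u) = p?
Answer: -42/73 ≈ -0.57534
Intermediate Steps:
V = -73 (V = -48 - 25 = -73)
z(t) = 3 + t (z(t) = t - 1*(-3) = t + 3 = 3 + t)
x(M, b) = 0
Y(J) = -73 + J² + 9*J (Y(J) = (J² + (3 + 6)*J) - 73 = (J² + 9*J) - 73 = -73 + J² + 9*J)
f(42, -11)/Y(x(-5, -1)) = 42/(-73 + 0² + 9*0) = 42/(-73 + 0 + 0) = 42/(-73) = 42*(-1/73) = -42/73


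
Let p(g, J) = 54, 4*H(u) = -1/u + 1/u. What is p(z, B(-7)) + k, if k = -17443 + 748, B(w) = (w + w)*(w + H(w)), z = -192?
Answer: -16641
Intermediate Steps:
H(u) = 0 (H(u) = (-1/u + 1/u)/4 = (¼)*0 = 0)
B(w) = 2*w² (B(w) = (w + w)*(w + 0) = (2*w)*w = 2*w²)
k = -16695
p(z, B(-7)) + k = 54 - 16695 = -16641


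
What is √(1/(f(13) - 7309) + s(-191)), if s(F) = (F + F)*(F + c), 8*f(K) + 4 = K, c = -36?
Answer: √296381719837762/58463 ≈ 294.47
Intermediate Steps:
f(K) = -½ + K/8
s(F) = 2*F*(-36 + F) (s(F) = (F + F)*(F - 36) = (2*F)*(-36 + F) = 2*F*(-36 + F))
√(1/(f(13) - 7309) + s(-191)) = √(1/((-½ + (⅛)*13) - 7309) + 2*(-191)*(-36 - 191)) = √(1/((-½ + 13/8) - 7309) + 2*(-191)*(-227)) = √(1/(9/8 - 7309) + 86714) = √(1/(-58463/8) + 86714) = √(-8/58463 + 86714) = √(5069560574/58463) = √296381719837762/58463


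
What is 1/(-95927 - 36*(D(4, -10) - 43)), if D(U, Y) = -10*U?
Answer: -1/92939 ≈ -1.0760e-5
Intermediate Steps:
1/(-95927 - 36*(D(4, -10) - 43)) = 1/(-95927 - 36*(-10*4 - 43)) = 1/(-95927 - 36*(-40 - 43)) = 1/(-95927 - 36*(-83)) = 1/(-95927 + 2988) = 1/(-92939) = -1/92939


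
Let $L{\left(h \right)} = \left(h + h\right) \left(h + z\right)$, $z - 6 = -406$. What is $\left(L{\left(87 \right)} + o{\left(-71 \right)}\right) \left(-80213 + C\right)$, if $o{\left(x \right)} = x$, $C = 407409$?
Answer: $-17842979468$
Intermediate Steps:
$z = -400$ ($z = 6 - 406 = -400$)
$L{\left(h \right)} = 2 h \left(-400 + h\right)$ ($L{\left(h \right)} = \left(h + h\right) \left(h - 400\right) = 2 h \left(-400 + h\right)$)
$\left(L{\left(87 \right)} + o{\left(-71 \right)}\right) \left(-80213 + C\right) = \left(2 \cdot 87 \left(-400 + 87\right) - 71\right) \left(-80213 + 407409\right) = \left(2 \cdot 87 \left(-313\right) - 71\right) 327196 = \left(-54462 - 71\right) 327196 = \left(-54533\right) 327196 = -17842979468$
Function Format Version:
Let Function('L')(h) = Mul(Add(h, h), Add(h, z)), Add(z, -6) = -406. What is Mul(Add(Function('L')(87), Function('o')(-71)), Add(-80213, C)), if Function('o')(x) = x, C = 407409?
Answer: -17842979468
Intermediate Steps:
z = -400 (z = Add(6, -406) = -400)
Function('L')(h) = Mul(2, h, Add(-400, h)) (Function('L')(h) = Mul(Add(h, h), Add(h, -400)) = Mul(Mul(2, h), Add(-400, h)) = Mul(2, h, Add(-400, h)))
Mul(Add(Function('L')(87), Function('o')(-71)), Add(-80213, C)) = Mul(Add(Mul(2, 87, Add(-400, 87)), -71), Add(-80213, 407409)) = Mul(Add(Mul(2, 87, -313), -71), 327196) = Mul(Add(-54462, -71), 327196) = Mul(-54533, 327196) = -17842979468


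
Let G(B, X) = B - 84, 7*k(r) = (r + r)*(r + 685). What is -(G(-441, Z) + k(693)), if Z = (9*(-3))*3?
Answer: -272319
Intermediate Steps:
Z = -81 (Z = -27*3 = -81)
k(r) = 2*r*(685 + r)/7 (k(r) = ((r + r)*(r + 685))/7 = ((2*r)*(685 + r))/7 = (2*r*(685 + r))/7 = 2*r*(685 + r)/7)
G(B, X) = -84 + B
-(G(-441, Z) + k(693)) = -((-84 - 441) + (2/7)*693*(685 + 693)) = -(-525 + (2/7)*693*1378) = -(-525 + 272844) = -1*272319 = -272319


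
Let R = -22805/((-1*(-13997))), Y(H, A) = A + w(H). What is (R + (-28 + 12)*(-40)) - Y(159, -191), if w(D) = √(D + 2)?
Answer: 11608702/13997 - √161 ≈ 816.68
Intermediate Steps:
w(D) = √(2 + D)
Y(H, A) = A + √(2 + H)
R = -22805/13997 ≈ -1.6293
(R + (-28 + 12)*(-40)) - Y(159, -191) = (-22805/13997 + (-28 + 12)*(-40)) - (-191 + √(2 + 159)) = (-22805/13997 - 16*(-40)) - (-191 + √161) = (-22805/13997 + 640) + (191 - √161) = 8935275/13997 + (191 - √161) = 11608702/13997 - √161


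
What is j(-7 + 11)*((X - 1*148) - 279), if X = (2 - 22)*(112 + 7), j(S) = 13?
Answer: -36491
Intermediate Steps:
X = -2380 (X = -20*119 = -2380)
j(-7 + 11)*((X - 1*148) - 279) = 13*((-2380 - 1*148) - 279) = 13*((-2380 - 148) - 279) = 13*(-2528 - 279) = 13*(-2807) = -36491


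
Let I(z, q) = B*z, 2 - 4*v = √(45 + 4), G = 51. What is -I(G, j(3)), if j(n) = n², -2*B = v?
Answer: -255/8 ≈ -31.875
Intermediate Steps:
v = -5/4 (v = ½ - √(45 + 4)/4 = ½ - √49/4 = ½ - ¼*7 = ½ - 7/4 = -5/4 ≈ -1.2500)
B = 5/8 (B = -½*(-5/4) = 5/8 ≈ 0.62500)
I(z, q) = 5*z/8
-I(G, j(3)) = -5*51/8 = -1*255/8 = -255/8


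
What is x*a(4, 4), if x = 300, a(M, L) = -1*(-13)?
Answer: 3900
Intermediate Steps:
a(M, L) = 13
x*a(4, 4) = 300*13 = 3900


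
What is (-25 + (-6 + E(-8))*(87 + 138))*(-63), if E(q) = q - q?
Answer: 86625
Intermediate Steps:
E(q) = 0
(-25 + (-6 + E(-8))*(87 + 138))*(-63) = (-25 + (-6 + 0)*(87 + 138))*(-63) = (-25 - 6*225)*(-63) = (-25 - 1350)*(-63) = -1375*(-63) = 86625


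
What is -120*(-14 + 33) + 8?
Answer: -2272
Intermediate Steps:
-120*(-14 + 33) + 8 = -120*19 + 8 = -2280 + 8 = -2272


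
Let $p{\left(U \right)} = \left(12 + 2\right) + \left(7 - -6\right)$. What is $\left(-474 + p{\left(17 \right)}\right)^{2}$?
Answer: $199809$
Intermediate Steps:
$p{\left(U \right)} = 27$ ($p{\left(U \right)} = 14 + \left(7 + 6\right) = 14 + 13 = 27$)
$\left(-474 + p{\left(17 \right)}\right)^{2} = \left(-474 + 27\right)^{2} = \left(-447\right)^{2} = 199809$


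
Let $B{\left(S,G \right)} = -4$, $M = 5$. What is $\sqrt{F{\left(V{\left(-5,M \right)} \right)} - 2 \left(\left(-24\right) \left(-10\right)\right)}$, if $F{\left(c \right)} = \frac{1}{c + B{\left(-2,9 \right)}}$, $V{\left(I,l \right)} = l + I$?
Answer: $\frac{i \sqrt{1921}}{2} \approx 21.915 i$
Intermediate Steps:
$V{\left(I,l \right)} = I + l$
$F{\left(c \right)} = \frac{1}{-4 + c}$ ($F{\left(c \right)} = \frac{1}{c - 4} = \frac{1}{-4 + c}$)
$\sqrt{F{\left(V{\left(-5,M \right)} \right)} - 2 \left(\left(-24\right) \left(-10\right)\right)} = \sqrt{\frac{1}{-4 + \left(-5 + 5\right)} - 2 \left(\left(-24\right) \left(-10\right)\right)} = \sqrt{\frac{1}{-4 + 0} - 480} = \sqrt{\frac{1}{-4} - 480} = \sqrt{- \frac{1}{4} - 480} = \sqrt{- \frac{1921}{4}} = \frac{i \sqrt{1921}}{2}$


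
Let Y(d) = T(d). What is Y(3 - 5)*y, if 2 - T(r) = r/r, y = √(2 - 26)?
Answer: 2*I*√6 ≈ 4.899*I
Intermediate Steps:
y = 2*I*√6 (y = √(-24) = 2*I*√6 ≈ 4.899*I)
T(r) = 1 (T(r) = 2 - r/r = 2 - 1*1 = 2 - 1 = 1)
Y(d) = 1
Y(3 - 5)*y = 1*(2*I*√6) = 2*I*√6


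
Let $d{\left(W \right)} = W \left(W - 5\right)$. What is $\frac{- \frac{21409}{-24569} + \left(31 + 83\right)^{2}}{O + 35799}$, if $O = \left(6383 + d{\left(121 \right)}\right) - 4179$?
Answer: $\frac{4042027}{16184129} \approx 0.24975$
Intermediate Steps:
$d{\left(W \right)} = W \left(-5 + W\right)$
$O = 16240$ ($O = \left(6383 + 121 \left(-5 + 121\right)\right) - 4179 = \left(6383 + 121 \cdot 116\right) - 4179 = \left(6383 + 14036\right) - 4179 = 20419 - 4179 = 16240$)
$\frac{- \frac{21409}{-24569} + \left(31 + 83\right)^{2}}{O + 35799} = \frac{- \frac{21409}{-24569} + \left(31 + 83\right)^{2}}{16240 + 35799} = \frac{\left(-21409\right) \left(- \frac{1}{24569}\right) + 114^{2}}{52039} = \left(\frac{271}{311} + 12996\right) \frac{1}{52039} = \frac{4042027}{311} \cdot \frac{1}{52039} = \frac{4042027}{16184129}$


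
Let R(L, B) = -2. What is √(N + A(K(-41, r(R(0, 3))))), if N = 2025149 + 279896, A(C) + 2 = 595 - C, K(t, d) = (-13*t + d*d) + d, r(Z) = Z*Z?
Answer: √2305085 ≈ 1518.3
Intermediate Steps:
r(Z) = Z²
K(t, d) = d + d² - 13*t (K(t, d) = (-13*t + d²) + d = (d² - 13*t) + d = d + d² - 13*t)
A(C) = 593 - C (A(C) = -2 + (595 - C) = 593 - C)
N = 2305045
√(N + A(K(-41, r(R(0, 3))))) = √(2305045 + (593 - ((-2)² + ((-2)²)² - 13*(-41)))) = √(2305045 + (593 - (4 + 4² + 533))) = √(2305045 + (593 - (4 + 16 + 533))) = √(2305045 + (593 - 1*553)) = √(2305045 + (593 - 553)) = √(2305045 + 40) = √2305085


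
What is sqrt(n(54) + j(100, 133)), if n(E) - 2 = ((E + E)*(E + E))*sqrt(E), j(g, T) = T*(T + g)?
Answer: sqrt(30991 + 34992*sqrt(6)) ≈ 341.62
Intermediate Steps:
n(E) = 2 + 4*E**(5/2) (n(E) = 2 + ((E + E)*(E + E))*sqrt(E) = 2 + ((2*E)*(2*E))*sqrt(E) = 2 + (4*E**2)*sqrt(E) = 2 + 4*E**(5/2))
sqrt(n(54) + j(100, 133)) = sqrt((2 + 4*54**(5/2)) + 133*(133 + 100)) = sqrt((2 + 4*(8748*sqrt(6))) + 133*233) = sqrt((2 + 34992*sqrt(6)) + 30989) = sqrt(30991 + 34992*sqrt(6))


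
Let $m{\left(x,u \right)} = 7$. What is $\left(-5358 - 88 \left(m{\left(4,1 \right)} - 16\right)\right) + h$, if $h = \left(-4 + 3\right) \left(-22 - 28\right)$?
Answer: $-4516$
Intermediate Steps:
$h = 50$ ($h = \left(-1\right) \left(-50\right) = 50$)
$\left(-5358 - 88 \left(m{\left(4,1 \right)} - 16\right)\right) + h = \left(-5358 - 88 \left(7 - 16\right)\right) + 50 = \left(-5358 - -792\right) + 50 = \left(-5358 + 792\right) + 50 = -4566 + 50 = -4516$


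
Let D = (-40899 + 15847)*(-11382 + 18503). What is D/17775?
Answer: -178395292/17775 ≈ -10036.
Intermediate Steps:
D = -178395292 (D = -25052*7121 = -178395292)
D/17775 = -178395292/17775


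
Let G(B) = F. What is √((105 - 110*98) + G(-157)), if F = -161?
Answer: 6*I*√301 ≈ 104.1*I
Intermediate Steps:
G(B) = -161
√((105 - 110*98) + G(-157)) = √((105 - 110*98) - 161) = √((105 - 10780) - 161) = √(-10675 - 161) = √(-10836) = 6*I*√301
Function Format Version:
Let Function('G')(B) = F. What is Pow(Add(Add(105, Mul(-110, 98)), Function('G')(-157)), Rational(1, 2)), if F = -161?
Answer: Mul(6, I, Pow(301, Rational(1, 2))) ≈ Mul(104.10, I)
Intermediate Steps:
Function('G')(B) = -161
Pow(Add(Add(105, Mul(-110, 98)), Function('G')(-157)), Rational(1, 2)) = Pow(Add(Add(105, Mul(-110, 98)), -161), Rational(1, 2)) = Pow(Add(Add(105, -10780), -161), Rational(1, 2)) = Pow(Add(-10675, -161), Rational(1, 2)) = Pow(-10836, Rational(1, 2)) = Mul(6, I, Pow(301, Rational(1, 2)))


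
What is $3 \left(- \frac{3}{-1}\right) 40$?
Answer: $360$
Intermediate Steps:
$3 \left(- \frac{3}{-1}\right) 40 = 3 \left(\left(-3\right) \left(-1\right)\right) 40 = 3 \cdot 3 \cdot 40 = 9 \cdot 40 = 360$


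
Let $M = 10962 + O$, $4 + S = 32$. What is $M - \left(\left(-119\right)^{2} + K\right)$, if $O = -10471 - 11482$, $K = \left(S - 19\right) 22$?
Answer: $-25350$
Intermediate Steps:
$S = 28$ ($S = -4 + 32 = 28$)
$K = 198$ ($K = \left(28 - 19\right) 22 = 9 \cdot 22 = 198$)
$O = -21953$
$M = -10991$ ($M = 10962 - 21953 = -10991$)
$M - \left(\left(-119\right)^{2} + K\right) = -10991 - \left(\left(-119\right)^{2} + 198\right) = -10991 - \left(14161 + 198\right) = -10991 - 14359 = -25350$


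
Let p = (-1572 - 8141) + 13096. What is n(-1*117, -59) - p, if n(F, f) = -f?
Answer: -3324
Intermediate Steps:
p = 3383 (p = -9713 + 13096 = 3383)
n(-1*117, -59) - p = -1*(-59) - 1*3383 = 59 - 3383 = -3324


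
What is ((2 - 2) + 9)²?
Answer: 81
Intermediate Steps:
((2 - 2) + 9)² = (0 + 9)² = 9² = 81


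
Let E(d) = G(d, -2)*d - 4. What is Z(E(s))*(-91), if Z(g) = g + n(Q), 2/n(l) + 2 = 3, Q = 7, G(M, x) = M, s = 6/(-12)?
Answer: 637/4 ≈ 159.25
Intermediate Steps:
s = -½ (s = 6*(-1/12) = -½ ≈ -0.50000)
E(d) = -4 + d² (E(d) = d*d - 4 = d² - 4 = -4 + d²)
n(l) = 2 (n(l) = 2/(-2 + 3) = 2/1 = 2*1 = 2)
Z(g) = 2 + g (Z(g) = g + 2 = 2 + g)
Z(E(s))*(-91) = (2 + (-4 + (-½)²))*(-91) = (2 + (-4 + ¼))*(-91) = (2 - 15/4)*(-91) = -7/4*(-91) = 637/4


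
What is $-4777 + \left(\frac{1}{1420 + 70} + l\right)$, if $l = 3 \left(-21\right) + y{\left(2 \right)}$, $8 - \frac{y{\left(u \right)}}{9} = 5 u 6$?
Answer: $- \frac{7908919}{1490} \approx -5308.0$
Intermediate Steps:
$y{\left(u \right)} = 72 - 270 u$ ($y{\left(u \right)} = 72 - 9 \cdot 5 u 6 = 72 - 9 \cdot 30 u = 72 - 270 u$)
$l = -531$ ($l = 3 \left(-21\right) + \left(72 - 540\right) = -63 + \left(72 - 540\right) = -63 - 468 = -531$)
$-4777 + \left(\frac{1}{1420 + 70} + l\right) = -4777 - \left(531 - \frac{1}{1420 + 70}\right) = -4777 - \left(531 - \frac{1}{1490}\right) = -4777 + \left(\frac{1}{1490} - 531\right) = -4777 - \frac{791189}{1490} = - \frac{7908919}{1490}$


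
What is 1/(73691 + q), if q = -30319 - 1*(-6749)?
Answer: 1/50121 ≈ 1.9952e-5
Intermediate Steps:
q = -23570 (q = -30319 + 6749 = -23570)
1/(73691 + q) = 1/(73691 - 23570) = 1/50121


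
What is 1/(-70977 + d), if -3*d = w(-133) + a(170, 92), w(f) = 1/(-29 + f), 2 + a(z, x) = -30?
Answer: -486/34489637 ≈ -1.4091e-5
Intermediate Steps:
a(z, x) = -32 (a(z, x) = -2 - 30 = -32)
d = 5185/486 (d = -(1/(-29 - 133) - 32)/3 = -(1/(-162) - 32)/3 = -(-1/162 - 32)/3 = -⅓*(-5185/162) = 5185/486 ≈ 10.669)
1/(-70977 + d) = 1/(-70977 + 5185/486) = 1/(-34489637/486) = -486/34489637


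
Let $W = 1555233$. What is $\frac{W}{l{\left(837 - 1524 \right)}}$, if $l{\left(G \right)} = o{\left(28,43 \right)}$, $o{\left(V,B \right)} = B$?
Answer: $\frac{1555233}{43} \approx 36168.0$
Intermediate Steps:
$l{\left(G \right)} = 43$
$\frac{W}{l{\left(837 - 1524 \right)}} = \frac{1555233}{43}$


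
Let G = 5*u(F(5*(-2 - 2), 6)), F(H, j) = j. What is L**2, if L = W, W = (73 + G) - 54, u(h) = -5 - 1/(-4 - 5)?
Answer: 2401/81 ≈ 29.642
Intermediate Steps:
u(h) = -44/9 (u(h) = -5 - 1/(-9) = -5 - 1*(-1/9) = -5 + 1/9 = -44/9)
G = -220/9 (G = 5*(-44/9) = -220/9 ≈ -24.444)
W = -49/9 (W = (73 - 220/9) - 54 = 437/9 - 54 = -49/9 ≈ -5.4444)
L = -49/9 ≈ -5.4444
L**2 = (-49/9)**2 = 2401/81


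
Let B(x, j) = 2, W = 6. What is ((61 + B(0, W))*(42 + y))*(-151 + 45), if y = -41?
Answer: -6678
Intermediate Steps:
((61 + B(0, W))*(42 + y))*(-151 + 45) = ((61 + 2)*(42 - 41))*(-151 + 45) = (63*1)*(-106) = 63*(-106) = -6678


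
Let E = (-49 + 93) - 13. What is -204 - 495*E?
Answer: -15549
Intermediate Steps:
E = 31 (E = 44 - 13 = 31)
-204 - 495*E = -204 - 495*31 = -204 - 15345 = -15549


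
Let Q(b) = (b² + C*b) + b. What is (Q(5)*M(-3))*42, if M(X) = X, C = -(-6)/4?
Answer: -4725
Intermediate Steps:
C = 3/2 (C = -(-6)/4 = -1*(-3/2) = 3/2 ≈ 1.5000)
Q(b) = b² + 5*b/2 (Q(b) = (b² + 3*b/2) + b = b² + 5*b/2)
(Q(5)*M(-3))*42 = (((½)*5*(5 + 2*5))*(-3))*42 = (((½)*5*(5 + 10))*(-3))*42 = (((½)*5*15)*(-3))*42 = ((75/2)*(-3))*42 = -225/2*42 = -4725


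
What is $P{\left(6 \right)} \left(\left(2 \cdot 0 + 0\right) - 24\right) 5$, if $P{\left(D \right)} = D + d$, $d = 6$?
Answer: $-1440$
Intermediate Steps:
$P{\left(D \right)} = 6 + D$ ($P{\left(D \right)} = D + 6 = 6 + D$)
$P{\left(6 \right)} \left(\left(2 \cdot 0 + 0\right) - 24\right) 5 = \left(6 + 6\right) \left(\left(2 \cdot 0 + 0\right) - 24\right) 5 = 12 \left(\left(0 + 0\right) - 24\right) 5 = 12 \left(0 - 24\right) 5 = 12 \left(-24\right) 5 = \left(-288\right) 5 = -1440$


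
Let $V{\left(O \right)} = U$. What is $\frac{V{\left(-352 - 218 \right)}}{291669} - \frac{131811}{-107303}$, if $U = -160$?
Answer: $\frac{5489716297}{4470994101} \approx 1.2279$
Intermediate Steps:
$V{\left(O \right)} = -160$
$\frac{V{\left(-352 - 218 \right)}}{291669} - \frac{131811}{-107303} = - \frac{160}{291669} - \frac{131811}{-107303} = \left(-160\right) \frac{1}{291669} - - \frac{131811}{107303} = - \frac{160}{291669} + \frac{131811}{107303} = \frac{5489716297}{4470994101}$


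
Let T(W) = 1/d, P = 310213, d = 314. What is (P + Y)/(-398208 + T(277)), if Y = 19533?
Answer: -103540244/125037311 ≈ -0.82807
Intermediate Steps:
T(W) = 1/314
(P + Y)/(-398208 + T(277)) = (310213 + 19533)/(-398208 + 1/314) = 329746/(-125037311/314) = 329746*(-314/125037311) = -103540244/125037311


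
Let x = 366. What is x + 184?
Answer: 550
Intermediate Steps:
x + 184 = 366 + 184 = 550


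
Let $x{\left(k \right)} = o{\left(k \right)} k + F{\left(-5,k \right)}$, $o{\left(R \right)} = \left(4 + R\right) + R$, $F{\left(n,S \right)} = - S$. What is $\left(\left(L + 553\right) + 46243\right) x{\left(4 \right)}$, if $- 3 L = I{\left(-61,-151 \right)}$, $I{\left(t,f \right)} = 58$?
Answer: $\frac{6174520}{3} \approx 2.0582 \cdot 10^{6}$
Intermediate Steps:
$L = - \frac{58}{3}$ ($L = \left(- \frac{1}{3}\right) 58 = - \frac{58}{3} \approx -19.333$)
$o{\left(R \right)} = 4 + 2 R$
$x{\left(k \right)} = - k + k \left(4 + 2 k\right)$ ($x{\left(k \right)} = \left(4 + 2 k\right) k - k = k \left(4 + 2 k\right) - k = - k + k \left(4 + 2 k\right)$)
$\left(\left(L + 553\right) + 46243\right) x{\left(4 \right)} = \left(\left(- \frac{58}{3} + 553\right) + 46243\right) 4 \left(3 + 2 \cdot 4\right) = \left(\frac{1601}{3} + 46243\right) 4 \left(3 + 8\right) = \frac{140330 \cdot 4 \cdot 11}{3} = \frac{140330}{3} \cdot 44 = \frac{6174520}{3}$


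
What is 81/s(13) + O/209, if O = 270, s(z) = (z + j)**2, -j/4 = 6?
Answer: 4509/2299 ≈ 1.9613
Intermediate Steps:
j = -24 (j = -4*6 = -24)
s(z) = (-24 + z)**2 (s(z) = (z - 24)**2 = (-24 + z)**2)
81/s(13) + O/209 = 81/((-24 + 13)**2) + 270/209 = 81/((-11)**2) + 270*(1/209) = 81/121 + 270/209 = 4509/2299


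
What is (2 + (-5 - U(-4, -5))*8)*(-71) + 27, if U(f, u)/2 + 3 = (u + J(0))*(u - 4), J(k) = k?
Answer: 50437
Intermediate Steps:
U(f, u) = -6 + 2*u*(-4 + u) (U(f, u) = -6 + 2*((u + 0)*(u - 4)) = -6 + 2*(u*(-4 + u)) = -6 + 2*u*(-4 + u))
(2 + (-5 - U(-4, -5))*8)*(-71) + 27 = (2 + (-5 - (-6 - 8*(-5) + 2*(-5)²))*8)*(-71) + 27 = (2 + (-5 - (-6 + 40 + 2*25))*8)*(-71) + 27 = (2 + (-5 - (-6 + 40 + 50))*8)*(-71) + 27 = (2 + (-5 - 1*84)*8)*(-71) + 27 = (2 + (-5 - 84)*8)*(-71) + 27 = (2 - 89*8)*(-71) + 27 = (2 - 712)*(-71) + 27 = -710*(-71) + 27 = 50410 + 27 = 50437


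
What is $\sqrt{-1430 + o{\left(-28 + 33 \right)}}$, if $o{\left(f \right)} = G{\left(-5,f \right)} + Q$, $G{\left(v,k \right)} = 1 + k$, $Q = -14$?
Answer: $i \sqrt{1438} \approx 37.921 i$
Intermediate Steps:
$o{\left(f \right)} = -13 + f$ ($o{\left(f \right)} = \left(1 + f\right) - 14 = -13 + f$)
$\sqrt{-1430 + o{\left(-28 + 33 \right)}} = \sqrt{-1430 + \left(-13 + \left(-28 + 33\right)\right)} = \sqrt{-1430 + \left(-13 + 5\right)} = \sqrt{-1430 - 8} = \sqrt{-1438} = i \sqrt{1438}$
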